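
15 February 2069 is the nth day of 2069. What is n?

46

Days in months before February: 31 = 31.
Plus 15 days into February → day 46.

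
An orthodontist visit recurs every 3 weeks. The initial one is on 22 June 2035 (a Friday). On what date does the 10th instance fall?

The 10th occurrence is 9 intervals after the first: 9 × 21 = 189 days after 22 June 2035.
June has 30 days — 8 days to the end of June leaves 181.
July has 31 days (150 left).
August has 31 days (119 left).
September has 30 days (89 left).
October has 31 days (58 left).
November has 30 days (28 left).
28 days into December → 28 December 2035.

28 December 2035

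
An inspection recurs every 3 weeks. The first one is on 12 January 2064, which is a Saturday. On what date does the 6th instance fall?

26 April 2064

The 6th occurrence is 5 intervals after the first: 5 × 21 = 105 days after 12 January 2064.
January has 31 days — 19 days to the end of January leaves 86.
February has 29 days (57 left).
March has 31 days (26 left).
26 days into April → 26 April 2064.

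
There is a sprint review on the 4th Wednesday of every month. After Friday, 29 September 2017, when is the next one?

September 2017 starts on a Friday; its first Wednesday is the 6th, so the 4th Wednesday is the 27th — 27 September 2017.
That is not after 29 September 2017, so look at October 2017.
October 2017 starts on a Sunday; its first Wednesday is the 4th, so the 4th Wednesday is the 25th — 25 October 2017.

25 October 2017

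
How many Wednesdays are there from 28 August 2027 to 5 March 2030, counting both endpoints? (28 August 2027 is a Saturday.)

28 August 2027 is a Saturday; the first Wednesday on or after it is 1 September 2027 (4 days later).
From 1 September 2027 to 5 March 2030: 121 + 366 + 365 + 64 = 916 days (rest of 2027, 2028, 2029, to 5 March 2030 in 2030).
916 ÷ 7 = 130 full weeks with remainder 6, so 130 more Wednesdays after the first → 131.

131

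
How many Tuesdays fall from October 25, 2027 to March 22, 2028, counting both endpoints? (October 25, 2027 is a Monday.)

October 25, 2027 is a Monday; the first Tuesday on or after it is October 26, 2027 (1 day later).
From October 26, 2027 to March 22, 2028: 5 + 30 + 31 + 31 + 29 + 22 = 148 days (rest of October, November, December, January, February, March).
148 ÷ 7 = 21 full weeks with remainder 1, so 21 more Tuesdays after the first → 22.

22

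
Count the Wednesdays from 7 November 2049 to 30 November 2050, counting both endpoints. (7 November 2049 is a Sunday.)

7 November 2049 is a Sunday; the first Wednesday on or after it is 10 November 2049 (3 days later).
From 10 November 2049 to 30 November 2050: 51 + 334 = 385 days (rest of 2049, to 30 November 2050 in 2050).
385 ÷ 7 = 55 full weeks with remainder 0, so 55 more Wednesdays after the first → 56.

56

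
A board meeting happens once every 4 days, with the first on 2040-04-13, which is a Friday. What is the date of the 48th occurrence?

2040-10-18

The 48th occurrence is 47 intervals after the first: 47 × 4 = 188 days after 2040-04-13.
April has 30 days — 17 days to the end of April leaves 171.
May has 31 days (140 left).
June has 30 days (110 left).
July has 31 days (79 left).
August has 31 days (48 left).
September has 30 days (18 left).
18 days into October → 2040-10-18.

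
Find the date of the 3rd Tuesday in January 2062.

January 17, 2062

January 2062 begins on a Sunday, so the first Tuesday is January 3 (2 days later).
The 3rd Tuesday is 2 weeks later: 3 + 14 = 17.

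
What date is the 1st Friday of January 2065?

2065-01-02

January 2065 begins on a Thursday, so the first Friday is January 2 (1 day later).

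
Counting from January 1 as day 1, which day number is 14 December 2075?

Days in months before December: 31 + 28 + 31 + 30 + 31 + 30 + 31 + 31 + 30 + 31 + 30 = 334.
Plus 14 days into December → day 348.

348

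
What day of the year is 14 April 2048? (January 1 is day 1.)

Days in months before April: 31 + 29 + 31 = 91.
Plus 14 days into April → day 105.

105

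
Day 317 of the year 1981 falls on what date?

Jan has 31 days (317 − 31 = 286 remain).
Feb has 28 days (286 − 28 = 258 remain).
Mar has 31 days (258 − 31 = 227 remain).
Apr has 30 days (227 − 30 = 197 remain).
May has 31 days (197 − 31 = 166 remain).
Jun has 30 days (166 − 30 = 136 remain).
Jul has 31 days (136 − 31 = 105 remain).
Aug has 31 days (105 − 31 = 74 remain).
Sep has 30 days (74 − 30 = 44 remain).
Oct has 31 days (44 − 31 = 13 remain).
13 into Nov → Nov 13.

Nov 13, 1981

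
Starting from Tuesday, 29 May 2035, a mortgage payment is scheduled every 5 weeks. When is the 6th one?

The 6th occurrence is 5 intervals after the first: 5 × 35 = 175 days after 29 May 2035.
May has 31 days — 2 days to the end of May leaves 173.
June has 30 days (143 left).
July has 31 days (112 left).
August has 31 days (81 left).
September has 30 days (51 left).
October has 31 days (20 left).
20 days into November → 20 November 2035.

20 November 2035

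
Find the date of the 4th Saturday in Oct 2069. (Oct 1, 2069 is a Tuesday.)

Oct 2069 begins on a Tuesday, so the first Saturday is Oct 5 (4 days later).
The 4th Saturday is 3 weeks later: 5 + 21 = 26.

Oct 26, 2069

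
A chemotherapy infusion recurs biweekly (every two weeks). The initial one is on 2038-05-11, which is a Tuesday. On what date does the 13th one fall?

The 13th occurrence is 12 intervals after the first: 12 × 14 = 168 days after 2038-05-11.
May has 31 days — 20 days to the end of May leaves 148.
June has 30 days (118 left).
July has 31 days (87 left).
August has 31 days (56 left).
September has 30 days (26 left).
26 days into October → 2038-10-26.

2038-10-26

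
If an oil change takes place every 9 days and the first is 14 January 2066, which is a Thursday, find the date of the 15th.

20 May 2066

The 15th occurrence is 14 intervals after the first: 14 × 9 = 126 days after 14 January 2066.
January has 31 days — 17 days to the end of January leaves 109.
February has 28 days (81 left).
March has 31 days (50 left).
April has 30 days (20 left).
20 days into May → 20 May 2066.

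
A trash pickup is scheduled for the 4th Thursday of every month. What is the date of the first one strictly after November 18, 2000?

November 23, 2000

November 2000 starts on a Wednesday; its first Thursday is the 2nd, so the 4th Thursday is the 23rd — November 23, 2000.
November 23, 2000 is after November 18, 2000, so that is the next one.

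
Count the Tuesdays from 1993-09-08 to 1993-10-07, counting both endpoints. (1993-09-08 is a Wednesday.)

4

1993-09-08 is a Wednesday; the first Tuesday on or after it is 1993-09-14 (6 days later).
From 1993-09-14 to 1993-10-07: 16 + 7 = 23 days (rest of September, October).
23 ÷ 7 = 3 full weeks with remainder 2, so 3 more Tuesdays after the first → 4.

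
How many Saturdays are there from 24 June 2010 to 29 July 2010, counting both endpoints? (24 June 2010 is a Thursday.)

24 June 2010 is a Thursday; the first Saturday on or after it is 26 June 2010 (2 days later).
From 26 June 2010 to 29 July 2010: 4 + 29 = 33 days (rest of June, July).
33 ÷ 7 = 4 full weeks with remainder 5, so 4 more Saturdays after the first → 5.

5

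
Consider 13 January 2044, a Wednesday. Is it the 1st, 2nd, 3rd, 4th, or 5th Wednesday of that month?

Day 13 falls in week ⌈13/7⌉ of the month.
Days 1–7 hold the 1st Wednesday, 8–14 the 2nd, 15–21 the 3rd, 22–28 the 4th, 29–31 the 5th.
13 is in the range for the 2nd.

2nd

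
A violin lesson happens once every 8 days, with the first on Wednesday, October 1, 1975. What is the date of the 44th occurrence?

The 44th occurrence is 43 intervals after the first: 43 × 8 = 344 days after October 1, 1975.
October has 31 days — 30 days to the end of October leaves 314.
November has 30 days (284 left).
December has 31 days (253 left).
January has 31 days (222 left).
February has 29 days (193 left).
March has 31 days (162 left).
April has 30 days (132 left).
May has 31 days (101 left).
June has 30 days (71 left).
July has 31 days (40 left).
August has 31 days (9 left).
9 days into September → September 9, 1976.

September 9, 1976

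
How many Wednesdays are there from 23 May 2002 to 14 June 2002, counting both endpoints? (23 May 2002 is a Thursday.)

3

23 May 2002 is a Thursday; the first Wednesday on or after it is 29 May 2002 (6 days later).
From 29 May 2002 to 14 June 2002: 2 + 14 = 16 days (rest of May, June).
16 ÷ 7 = 2 full weeks with remainder 2, so 2 more Wednesdays after the first → 3.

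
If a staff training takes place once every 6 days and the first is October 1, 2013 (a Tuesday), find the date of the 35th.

April 23, 2014

The 35th occurrence is 34 intervals after the first: 34 × 6 = 204 days after October 1, 2013.
October has 31 days — 30 days to the end of October leaves 174.
November has 30 days (144 left).
December has 31 days (113 left).
January has 31 days (82 left).
February has 28 days (54 left).
March has 31 days (23 left).
23 days into April → April 23, 2014.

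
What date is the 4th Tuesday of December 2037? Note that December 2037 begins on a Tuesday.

December 22, 2037

December 2037 begins on a Tuesday, so the first Tuesday is December 1.
The 4th Tuesday is 3 weeks later: 1 + 21 = 22.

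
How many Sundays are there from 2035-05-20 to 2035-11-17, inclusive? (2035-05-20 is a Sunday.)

26

2035-05-20 is a Sunday; the first Sunday on or after it is 2035-05-20.
From 2035-05-20 to 2035-11-17: 11 + 30 + 31 + 31 + 30 + 31 + 17 = 181 days (rest of May, June, July, August, September, October, November).
181 ÷ 7 = 25 full weeks with remainder 6, so 25 more Sundays after the first → 26.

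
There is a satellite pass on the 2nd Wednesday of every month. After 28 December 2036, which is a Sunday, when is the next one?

14 January 2037

December 2036 starts on a Monday; its first Wednesday is the 3rd, so the 2nd Wednesday is the 10th — 10 December 2036.
That is not after 28 December 2036, so look at January 2037.
January 2037 starts on a Thursday; its first Wednesday is the 7th, so the 2nd Wednesday is the 14th — 14 January 2037.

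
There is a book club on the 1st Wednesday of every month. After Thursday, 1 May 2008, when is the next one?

7 May 2008

May 2008 starts on a Thursday, so its 1st Wednesday is 7 May 2008 (6 days in).
7 May 2008 is after 1 May 2008, so that is the next one.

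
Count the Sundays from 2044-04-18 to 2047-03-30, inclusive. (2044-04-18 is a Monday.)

153

2044-04-18 is a Monday; the first Sunday on or after it is 2044-04-24 (6 days later).
From 2044-04-24 to 2047-03-30: 251 + 365 + 365 + 89 = 1070 days (rest of 2044, 2045, 2046, to 2047-03-30 in 2047).
1070 ÷ 7 = 152 full weeks with remainder 6, so 152 more Sundays after the first → 153.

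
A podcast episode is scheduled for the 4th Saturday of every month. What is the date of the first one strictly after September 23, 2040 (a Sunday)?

September 2040 starts on a Saturday; its first Saturday is the 1st, so the 4th Saturday is the 22nd — September 22, 2040.
That is not after September 23, 2040, so look at October 2040.
October 2040 starts on a Monday; its first Saturday is the 6th, so the 4th Saturday is the 27th — October 27, 2040.

October 27, 2040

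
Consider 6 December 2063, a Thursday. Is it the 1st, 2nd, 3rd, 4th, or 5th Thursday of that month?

1st

Day 6 falls in week ⌈6/7⌉ of the month.
Days 1–7 hold the 1st Thursday, 8–14 the 2nd, 15–21 the 3rd, 22–28 the 4th, 29–31 the 5th.
6 is in the range for the 1st.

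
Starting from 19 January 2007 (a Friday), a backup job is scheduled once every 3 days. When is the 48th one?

9 June 2007

The 48th occurrence is 47 intervals after the first: 47 × 3 = 141 days after 19 January 2007.
January has 31 days — 12 days to the end of January leaves 129.
February has 28 days (101 left).
March has 31 days (70 left).
April has 30 days (40 left).
May has 31 days (9 left).
9 days into June → 9 June 2007.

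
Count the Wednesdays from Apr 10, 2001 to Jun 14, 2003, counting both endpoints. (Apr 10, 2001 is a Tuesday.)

114

Apr 10, 2001 is a Tuesday; the first Wednesday on or after it is Apr 11, 2001 (1 day later).
From Apr 11, 2001 to Jun 14, 2003: 264 + 365 + 165 = 794 days (rest of 2001, 2002, to Jun 14, 2003 in 2003).
794 ÷ 7 = 113 full weeks with remainder 3, so 113 more Wednesdays after the first → 114.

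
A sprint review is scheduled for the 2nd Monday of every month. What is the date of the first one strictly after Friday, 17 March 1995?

10 April 1995

March 1995 starts on a Wednesday; its first Monday is the 6th, so the 2nd Monday is the 13th — 13 March 1995.
That is not after 17 March 1995, so look at April 1995.
April 1995 starts on a Saturday; its first Monday is the 3rd, so the 2nd Monday is the 10th — 10 April 1995.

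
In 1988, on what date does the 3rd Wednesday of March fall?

The first Wednesday of March 1988 is March 2.
The 3rd Wednesday is 2 weeks later: 2 + 14 = 16.

March 16, 1988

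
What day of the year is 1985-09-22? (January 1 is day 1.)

Days in months before September: 31 + 28 + 31 + 30 + 31 + 30 + 31 + 31 = 243.
Plus 22 days into September → day 265.

265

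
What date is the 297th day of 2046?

October 24, 2046

January has 31 days (297 − 31 = 266 remain).
February has 28 days (266 − 28 = 238 remain).
March has 31 days (238 − 31 = 207 remain).
April has 30 days (207 − 30 = 177 remain).
May has 31 days (177 − 31 = 146 remain).
June has 30 days (146 − 30 = 116 remain).
July has 31 days (116 − 31 = 85 remain).
August has 31 days (85 − 31 = 54 remain).
September has 30 days (54 − 30 = 24 remain).
24 into October → October 24.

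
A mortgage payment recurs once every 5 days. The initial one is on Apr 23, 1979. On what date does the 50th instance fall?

Dec 24, 1979

The 50th occurrence is 49 intervals after the first: 49 × 5 = 245 days after Apr 23, 1979.
Apr has 30 days — 7 days to the end of Apr leaves 238.
May has 31 days (207 left).
Jun has 30 days (177 left).
Jul has 31 days (146 left).
Aug has 31 days (115 left).
Sep has 30 days (85 left).
Oct has 31 days (54 left).
Nov has 30 days (24 left).
24 days into Dec → Dec 24, 1979.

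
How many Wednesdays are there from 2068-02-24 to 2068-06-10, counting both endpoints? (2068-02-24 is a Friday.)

15

2068-02-24 is a Friday; the first Wednesday on or after it is 2068-02-29 (5 days later).
From 2068-02-29 to 2068-06-10: 0 + 31 + 30 + 31 + 10 = 102 days (rest of February, March, April, May, June).
102 ÷ 7 = 14 full weeks with remainder 4, so 14 more Wednesdays after the first → 15.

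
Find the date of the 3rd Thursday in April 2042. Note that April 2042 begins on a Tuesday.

April 2042 begins on a Tuesday, so the first Thursday is April 3 (2 days later).
The 3rd Thursday is 2 weeks later: 3 + 14 = 17.

17 April 2042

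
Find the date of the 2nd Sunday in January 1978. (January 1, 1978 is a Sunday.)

January 1978 begins on a Sunday, so the first Sunday is January 1.
The 2nd Sunday is 1 weeks later: 1 + 7 = 8.

8 January 1978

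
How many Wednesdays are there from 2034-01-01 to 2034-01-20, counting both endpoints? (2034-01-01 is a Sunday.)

3

2034-01-01 is a Sunday; the first Wednesday on or after it is 2034-01-04 (3 days later).
From 2034-01-04 to 2034-01-20 is 20 − 4 = 16 days.
16 ÷ 7 = 2 full weeks with remainder 2, so 2 more Wednesdays after the first → 3.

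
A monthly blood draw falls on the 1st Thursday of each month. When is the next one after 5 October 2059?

October 2059 starts on a Wednesday, so its 1st Thursday is 2 October 2059 (1 day in).
That is not after 5 October 2059, so look at November 2059.
November 2059 starts on a Saturday, so its 1st Thursday is 6 November 2059 (5 days in).

6 November 2059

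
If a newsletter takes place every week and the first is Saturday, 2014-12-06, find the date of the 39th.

2015-08-29

The 39th occurrence is 38 intervals after the first: 38 × 7 = 266 days after 2014-12-06.
December has 31 days — 25 days to the end of December leaves 241.
January has 31 days (210 left).
February has 28 days (182 left).
March has 31 days (151 left).
April has 30 days (121 left).
May has 31 days (90 left).
June has 30 days (60 left).
July has 31 days (29 left).
29 days into August → 2015-08-29.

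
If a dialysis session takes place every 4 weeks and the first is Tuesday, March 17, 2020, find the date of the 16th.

The 16th occurrence is 15 intervals after the first: 15 × 28 = 420 days after March 17, 2020.
March has 31 days — 14 days to the end of March leaves 406.
From end of March to end of 2020 is 275 days (131 left).
January has 31 days (100 left).
February has 28 days (72 left).
March has 31 days (41 left).
April has 30 days (11 left).
11 days into May → May 11, 2021.

May 11, 2021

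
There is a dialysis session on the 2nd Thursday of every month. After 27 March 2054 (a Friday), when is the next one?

9 April 2054

March 2054 starts on a Sunday; its first Thursday is the 5th, so the 2nd Thursday is the 12th — 12 March 2054.
That is not after 27 March 2054, so look at April 2054.
April 2054 starts on a Wednesday; its first Thursday is the 2nd, so the 2nd Thursday is the 9th — 9 April 2054.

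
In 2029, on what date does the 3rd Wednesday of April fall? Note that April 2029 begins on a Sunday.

18 April 2029

April 2029 begins on a Sunday, so the first Wednesday is April 4 (3 days later).
The 3rd Wednesday is 2 weeks later: 4 + 14 = 18.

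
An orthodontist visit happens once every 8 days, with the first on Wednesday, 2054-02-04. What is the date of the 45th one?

The 45th occurrence is 44 intervals after the first: 44 × 8 = 352 days after 2054-02-04.
February has 28 days — 24 days to the end of February leaves 328.
March has 31 days (297 left).
April has 30 days (267 left).
May has 31 days (236 left).
June has 30 days (206 left).
July has 31 days (175 left).
August has 31 days (144 left).
September has 30 days (114 left).
October has 31 days (83 left).
November has 30 days (53 left).
December has 31 days (22 left).
22 days into January → 2055-01-22.

2055-01-22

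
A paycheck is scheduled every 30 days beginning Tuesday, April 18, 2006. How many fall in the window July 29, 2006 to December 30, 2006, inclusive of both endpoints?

5

Occurrences land 30·i days after April 18, 2006 for i = 0, 1, 2, …
July 29, 2006 is 102 days after the start; 102 ÷ 30 = 3 remainder 12; since the remainder is 12, round up to i = 4. First occurrence in the window: #5 on August 16, 2006 (4×30 = 120 days in).
December 30, 2006 is 256 days after the start; 256 ÷ 30 = 8 remainder 16. Last occurrence in the window: #9 on December 14, 2006.
Occurrences #5 through #9: 5 in total.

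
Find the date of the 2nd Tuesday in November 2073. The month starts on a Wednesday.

November 2073 begins on a Wednesday, so the first Tuesday is November 7 (6 days later).
The 2nd Tuesday is 1 weeks later: 7 + 7 = 14.

14 November 2073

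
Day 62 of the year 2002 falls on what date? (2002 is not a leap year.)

January has 31 days (62 − 31 = 31 remain).
February has 28 days (31 − 28 = 3 remain).
3 into March → March 3.

2002-03-03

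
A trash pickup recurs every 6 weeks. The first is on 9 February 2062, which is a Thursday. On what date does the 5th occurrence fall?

The 5th occurrence is 4 intervals after the first: 4 × 42 = 168 days after 9 February 2062.
February has 28 days — 19 days to the end of February leaves 149.
March has 31 days (118 left).
April has 30 days (88 left).
May has 31 days (57 left).
June has 30 days (27 left).
27 days into July → 27 July 2062.

27 July 2062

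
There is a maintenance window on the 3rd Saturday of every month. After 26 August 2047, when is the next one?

21 September 2047

August 2047 starts on a Thursday; its first Saturday is the 3rd, so the 3rd Saturday is the 17th — 17 August 2047.
That is not after 26 August 2047, so look at September 2047.
September 2047 starts on a Sunday; its first Saturday is the 7th, so the 3rd Saturday is the 21st — 21 September 2047.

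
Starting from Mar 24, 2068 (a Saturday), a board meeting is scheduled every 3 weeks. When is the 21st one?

May 18, 2069

The 21st occurrence is 20 intervals after the first: 20 × 21 = 420 days after Mar 24, 2068.
Mar has 31 days — 7 days to the end of Mar leaves 413.
From end of Mar to end of 2068 is 275 days (138 left).
Jan has 31 days (107 left).
Feb has 28 days (79 left).
Mar has 31 days (48 left).
Apr has 30 days (18 left).
18 days into May → May 18, 2069.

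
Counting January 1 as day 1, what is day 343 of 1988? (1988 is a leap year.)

Dec 8, 1988

Jan has 31 days (343 − 31 = 312 remain).
Feb has 29 days (312 − 29 = 283 remain).
Mar has 31 days (283 − 31 = 252 remain).
Apr has 30 days (252 − 30 = 222 remain).
May has 31 days (222 − 31 = 191 remain).
Jun has 30 days (191 − 30 = 161 remain).
Jul has 31 days (161 − 31 = 130 remain).
Aug has 31 days (130 − 31 = 99 remain).
Sep has 30 days (99 − 30 = 69 remain).
Oct has 31 days (69 − 31 = 38 remain).
Nov has 30 days (38 − 30 = 8 remain).
8 into Dec → Dec 8.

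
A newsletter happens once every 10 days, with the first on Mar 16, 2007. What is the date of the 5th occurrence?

The 5th occurrence is 4 intervals after the first: 4 × 10 = 40 days after Mar 16, 2007.
Mar has 31 days — 15 days to the end of Mar leaves 25.
25 days into Apr → Apr 25, 2007.

Apr 25, 2007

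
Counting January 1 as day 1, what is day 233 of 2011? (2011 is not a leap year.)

2011-08-21

January has 31 days (233 − 31 = 202 remain).
February has 28 days (202 − 28 = 174 remain).
March has 31 days (174 − 31 = 143 remain).
April has 30 days (143 − 30 = 113 remain).
May has 31 days (113 − 31 = 82 remain).
June has 30 days (82 − 30 = 52 remain).
July has 31 days (52 − 31 = 21 remain).
21 into August → August 21.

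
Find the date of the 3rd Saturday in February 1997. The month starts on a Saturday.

February 15, 1997

February 1997 begins on a Saturday, so the first Saturday is February 1.
The 3rd Saturday is 2 weeks later: 1 + 14 = 15.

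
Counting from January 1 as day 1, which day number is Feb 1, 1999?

Days in months before Feb: 31 = 31.
Plus 1 day into Feb → day 32.

32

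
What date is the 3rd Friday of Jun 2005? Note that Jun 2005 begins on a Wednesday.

Jun 17, 2005

Jun 2005 begins on a Wednesday, so the first Friday is Jun 3 (2 days later).
The 3rd Friday is 2 weeks later: 3 + 14 = 17.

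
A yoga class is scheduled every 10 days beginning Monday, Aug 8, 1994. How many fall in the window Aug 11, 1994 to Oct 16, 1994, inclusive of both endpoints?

6

Occurrences land 10·i days after Aug 8, 1994 for i = 0, 1, 2, …
Aug 11, 1994 is 3 days after the start; 3 ÷ 10 = 0 remainder 3; since the remainder is 3, round up to i = 1. First occurrence in the window: #2 on Aug 18, 1994 (1×10 = 10 days in).
Oct 16, 1994 is 69 days after the start; 69 ÷ 10 = 6 remainder 9. Last occurrence in the window: #7 on Oct 7, 1994.
Occurrences #2 through #7: 6 in total.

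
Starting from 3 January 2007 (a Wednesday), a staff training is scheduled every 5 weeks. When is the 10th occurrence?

The 10th occurrence is 9 intervals after the first: 9 × 35 = 315 days after 3 January 2007.
January has 31 days — 28 days to the end of January leaves 287.
February has 28 days (259 left).
March has 31 days (228 left).
April has 30 days (198 left).
May has 31 days (167 left).
June has 30 days (137 left).
July has 31 days (106 left).
August has 31 days (75 left).
September has 30 days (45 left).
October has 31 days (14 left).
14 days into November → 14 November 2007.

14 November 2007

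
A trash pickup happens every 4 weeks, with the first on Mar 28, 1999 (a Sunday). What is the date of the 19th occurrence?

Aug 13, 2000

The 19th occurrence is 18 intervals after the first: 18 × 28 = 504 days after Mar 28, 1999.
Mar has 31 days — 3 days to the end of Mar leaves 501.
From end of Mar to end of 1999 is 275 days (226 left).
Jan has 31 days (195 left).
Feb has 29 days (166 left).
Mar has 31 days (135 left).
Apr has 30 days (105 left).
May has 31 days (74 left).
Jun has 30 days (44 left).
Jul has 31 days (13 left).
13 days into Aug → Aug 13, 2000.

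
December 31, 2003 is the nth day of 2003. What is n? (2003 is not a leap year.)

Days in months before December: 31 + 28 + 31 + 30 + 31 + 30 + 31 + 31 + 30 + 31 + 30 = 334.
Plus 31 days into December → day 365.

365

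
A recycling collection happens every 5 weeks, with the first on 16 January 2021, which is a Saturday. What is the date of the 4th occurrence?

1 May 2021

The 4th occurrence is 3 intervals after the first: 3 × 35 = 105 days after 16 January 2021.
January has 31 days — 15 days to the end of January leaves 90.
February has 28 days (62 left).
March has 31 days (31 left).
April has 30 days (1 left).
1 day into May → 1 May 2021.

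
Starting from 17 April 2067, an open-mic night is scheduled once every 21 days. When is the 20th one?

20 May 2068

The 20th occurrence is 19 intervals after the first: 19 × 21 = 399 days after 17 April 2067.
April has 30 days — 13 days to the end of April leaves 386.
May has 31 days (355 left).
June has 30 days (325 left).
July has 31 days (294 left).
August has 31 days (263 left).
September has 30 days (233 left).
October has 31 days (202 left).
November has 30 days (172 left).
December has 31 days (141 left).
January has 31 days (110 left).
February has 29 days (81 left).
March has 31 days (50 left).
April has 30 days (20 left).
20 days into May → 20 May 2068.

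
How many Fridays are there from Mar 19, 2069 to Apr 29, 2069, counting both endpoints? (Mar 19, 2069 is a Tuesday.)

6

Mar 19, 2069 is a Tuesday; the first Friday on or after it is Mar 22, 2069 (3 days later).
From Mar 22, 2069 to Apr 29, 2069: 9 + 29 = 38 days (rest of Mar, Apr).
38 ÷ 7 = 5 full weeks with remainder 3, so 5 more Fridays after the first → 6.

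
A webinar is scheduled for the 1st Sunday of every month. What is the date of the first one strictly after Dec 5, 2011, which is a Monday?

Dec 2011 starts on a Thursday, so its 1st Sunday is Dec 4, 2011 (3 days in).
That is not after Dec 5, 2011, so look at Jan 2012.
Jan 2012 starts on a Sunday, so its 1st Sunday is Jan 1, 2012.

Jan 1, 2012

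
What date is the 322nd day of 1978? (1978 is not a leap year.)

Nov 18, 1978

Jan has 31 days (322 − 31 = 291 remain).
Feb has 28 days (291 − 28 = 263 remain).
Mar has 31 days (263 − 31 = 232 remain).
Apr has 30 days (232 − 30 = 202 remain).
May has 31 days (202 − 31 = 171 remain).
Jun has 30 days (171 − 30 = 141 remain).
Jul has 31 days (141 − 31 = 110 remain).
Aug has 31 days (110 − 31 = 79 remain).
Sep has 30 days (79 − 30 = 49 remain).
Oct has 31 days (49 − 31 = 18 remain).
18 into Nov → Nov 18.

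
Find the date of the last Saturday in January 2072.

The first Saturday of January 2072 is January 2.
January 2072 has 31 days. Adding weeks: 2, 9, 16, 23, 30 — the last one ≤ 31 is the 30th.

2072-01-30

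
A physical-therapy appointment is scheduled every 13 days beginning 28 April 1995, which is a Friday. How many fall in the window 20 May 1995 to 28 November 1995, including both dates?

15

Occurrences land 13·i days after 28 April 1995 for i = 0, 1, 2, …
20 May 1995 is 22 days after the start; 22 ÷ 13 = 1 remainder 9; since the remainder is 9, round up to i = 2. First occurrence in the window: #3 on 24 May 1995 (2×13 = 26 days in).
28 November 1995 is 214 days after the start; 214 ÷ 13 = 16 remainder 6. Last occurrence in the window: #17 on 22 November 1995.
Occurrences #3 through #17: 15 in total.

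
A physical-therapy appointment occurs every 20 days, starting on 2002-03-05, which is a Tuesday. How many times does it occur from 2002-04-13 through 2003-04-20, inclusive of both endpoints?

19

Occurrences land 20·i days after 2002-03-05 for i = 0, 1, 2, …
2002-04-13 is 39 days after the start; 39 ÷ 20 = 1 remainder 19; since the remainder is 19, round up to i = 2. First occurrence in the window: #3 on 2002-04-14 (2×20 = 40 days in).
2003-04-20 is 411 days after the start; 411 ÷ 20 = 20 remainder 11. Last occurrence in the window: #21 on 2003-04-09.
Occurrences #3 through #21: 19 in total.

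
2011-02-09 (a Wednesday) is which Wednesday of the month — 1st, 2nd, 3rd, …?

2nd

Day 9 falls in week ⌈9/7⌉ of the month.
Days 1–7 hold the 1st Wednesday, 8–14 the 2nd, 15–21 the 3rd, 22–28 the 4th, 29–31 the 5th.
9 is in the range for the 2nd.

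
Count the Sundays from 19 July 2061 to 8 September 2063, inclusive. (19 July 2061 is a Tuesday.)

19 July 2061 is a Tuesday; the first Sunday on or after it is 24 July 2061 (5 days later).
From 24 July 2061 to 8 September 2063: 160 + 365 + 251 = 776 days (rest of 2061, 2062, to 8 September 2063 in 2063).
776 ÷ 7 = 110 full weeks with remainder 6, so 110 more Sundays after the first → 111.

111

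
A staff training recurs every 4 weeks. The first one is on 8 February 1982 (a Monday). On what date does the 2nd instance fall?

8 March 1982

The 2nd occurrence is 1 interval after the first: 1 × 28 = 28 days after 8 February 1982.
February has 28 days — 20 days to the end of February leaves 8.
8 days into March → 8 March 1982.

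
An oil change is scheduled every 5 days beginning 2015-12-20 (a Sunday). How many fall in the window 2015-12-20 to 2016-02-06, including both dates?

Occurrences land 5·i days after 2015-12-20 for i = 0, 1, 2, …
The window opens on the start date, so the first occurrence inside is #1 on 2015-12-20.
2016-02-06 is 48 days after the start; 48 ÷ 5 = 9 remainder 3. Last occurrence in the window: #10 on 2016-02-03.
Occurrences #1 through #10: 10 in total.

10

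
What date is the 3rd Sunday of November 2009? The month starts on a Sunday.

November 2009 begins on a Sunday, so the first Sunday is November 1.
The 3rd Sunday is 2 weeks later: 1 + 14 = 15.

15 November 2009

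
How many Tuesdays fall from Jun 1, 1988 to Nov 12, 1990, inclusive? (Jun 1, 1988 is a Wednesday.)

Jun 1, 1988 is a Wednesday; the first Tuesday on or after it is Jun 7, 1988 (6 days later).
From Jun 7, 1988 to Nov 12, 1990: 207 + 365 + 316 = 888 days (rest of 1988, 1989, to Nov 12, 1990 in 1990).
888 ÷ 7 = 126 full weeks with remainder 6, so 126 more Tuesdays after the first → 127.

127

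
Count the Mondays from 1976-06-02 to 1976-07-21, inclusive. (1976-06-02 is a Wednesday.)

1976-06-02 is a Wednesday; the first Monday on or after it is 1976-06-07 (5 days later).
From 1976-06-07 to 1976-07-21: 23 + 21 = 44 days (rest of June, July).
44 ÷ 7 = 6 full weeks with remainder 2, so 6 more Mondays after the first → 7.

7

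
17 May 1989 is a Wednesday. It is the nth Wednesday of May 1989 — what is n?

3rd

Day 17 falls in week ⌈17/7⌉ of the month.
Days 1–7 hold the 1st Wednesday, 8–14 the 2nd, 15–21 the 3rd, 22–28 the 4th, 29–31 the 5th.
17 is in the range for the 3rd.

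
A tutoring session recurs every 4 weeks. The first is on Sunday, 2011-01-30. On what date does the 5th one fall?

The 5th occurrence is 4 intervals after the first: 4 × 28 = 112 days after 2011-01-30.
January has 31 days — 1 day to the end of January leaves 111.
February has 28 days (83 left).
March has 31 days (52 left).
April has 30 days (22 left).
22 days into May → 2011-05-22.

2011-05-22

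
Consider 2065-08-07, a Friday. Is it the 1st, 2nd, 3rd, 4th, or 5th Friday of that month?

1st

Day 7 falls in week ⌈7/7⌉ of the month.
Days 1–7 hold the 1st Friday, 8–14 the 2nd, 15–21 the 3rd, 22–28 the 4th, 29–31 the 5th.
7 is in the range for the 1st.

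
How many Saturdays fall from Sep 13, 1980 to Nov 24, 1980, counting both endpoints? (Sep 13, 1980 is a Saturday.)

Sep 13, 1980 is a Saturday; the first Saturday on or after it is Sep 13, 1980.
From Sep 13, 1980 to Nov 24, 1980: 17 + 31 + 24 = 72 days (rest of Sep, Oct, Nov).
72 ÷ 7 = 10 full weeks with remainder 2, so 10 more Saturdays after the first → 11.

11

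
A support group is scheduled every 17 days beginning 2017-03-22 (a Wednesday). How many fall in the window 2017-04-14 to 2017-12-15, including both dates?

Occurrences land 17·i days after 2017-03-22 for i = 0, 1, 2, …
2017-04-14 is 23 days after the start; 23 ÷ 17 = 1 remainder 6; since the remainder is 6, round up to i = 2. First occurrence in the window: #3 on 2017-04-25 (2×17 = 34 days in).
2017-12-15 is 268 days after the start; 268 ÷ 17 = 15 remainder 13. Last occurrence in the window: #16 on 2017-12-02.
Occurrences #3 through #16: 14 in total.

14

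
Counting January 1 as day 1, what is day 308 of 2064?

3 November 2064

January has 31 days (308 − 31 = 277 remain).
February has 29 days (277 − 29 = 248 remain).
March has 31 days (248 − 31 = 217 remain).
April has 30 days (217 − 30 = 187 remain).
May has 31 days (187 − 31 = 156 remain).
June has 30 days (156 − 30 = 126 remain).
July has 31 days (126 − 31 = 95 remain).
August has 31 days (95 − 31 = 64 remain).
September has 30 days (64 − 30 = 34 remain).
October has 31 days (34 − 31 = 3 remain).
3 into November → November 3.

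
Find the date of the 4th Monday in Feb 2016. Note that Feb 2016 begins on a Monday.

Feb 2016 begins on a Monday, so the first Monday is Feb 1.
The 4th Monday is 3 weeks later: 1 + 21 = 22.

Feb 22, 2016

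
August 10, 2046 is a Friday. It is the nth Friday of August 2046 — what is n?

Day 10 falls in week ⌈10/7⌉ of the month.
Days 1–7 hold the 1st Friday, 8–14 the 2nd, 15–21 the 3rd, 22–28 the 4th, 29–31 the 5th.
10 is in the range for the 2nd.

2nd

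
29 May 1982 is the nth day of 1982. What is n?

149

Days in months before May: 31 + 28 + 31 + 30 = 120.
Plus 29 days into May → day 149.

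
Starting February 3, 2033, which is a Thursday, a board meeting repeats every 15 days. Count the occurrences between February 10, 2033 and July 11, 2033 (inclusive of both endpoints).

10

Occurrences land 15·i days after February 3, 2033 for i = 0, 1, 2, …
February 10, 2033 is 7 days after the start; 7 ÷ 15 = 0 remainder 7; since the remainder is 7, round up to i = 1. First occurrence in the window: #2 on February 18, 2033 (1×15 = 15 days in).
July 11, 2033 is 158 days after the start; 158 ÷ 15 = 10 remainder 8. Last occurrence in the window: #11 on July 3, 2033.
Occurrences #2 through #11: 10 in total.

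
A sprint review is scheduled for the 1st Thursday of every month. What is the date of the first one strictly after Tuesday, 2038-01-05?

January 2038 starts on a Friday, so its 1st Thursday is 2038-01-07 (6 days in).
2038-01-07 is after 2038-01-05, so that is the next one.

2038-01-07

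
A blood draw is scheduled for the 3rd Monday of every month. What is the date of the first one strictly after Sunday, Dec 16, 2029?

Dec 2029 starts on a Saturday; its first Monday is the 3rd, so the 3rd Monday is the 17th — Dec 17, 2029.
Dec 17, 2029 is after Dec 16, 2029, so that is the next one.

Dec 17, 2029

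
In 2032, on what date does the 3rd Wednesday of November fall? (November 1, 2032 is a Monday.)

November 2032 begins on a Monday, so the first Wednesday is November 3 (2 days later).
The 3rd Wednesday is 2 weeks later: 3 + 14 = 17.

November 17, 2032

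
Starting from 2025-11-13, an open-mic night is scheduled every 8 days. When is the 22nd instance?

2026-04-30

The 22nd occurrence is 21 intervals after the first: 21 × 8 = 168 days after 2025-11-13.
November has 30 days — 17 days to the end of November leaves 151.
December has 31 days (120 left).
January has 31 days (89 left).
February has 28 days (61 left).
March has 31 days (30 left).
30 days into April → 2026-04-30.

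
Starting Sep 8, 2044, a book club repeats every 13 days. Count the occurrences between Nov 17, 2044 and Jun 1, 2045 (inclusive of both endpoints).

15

Occurrences land 13·i days after Sep 8, 2044 for i = 0, 1, 2, …
Nov 17, 2044 is 70 days after the start; 70 ÷ 13 = 5 remainder 5; since the remainder is 5, round up to i = 6. First occurrence in the window: #7 on Nov 25, 2044 (6×13 = 78 days in).
Jun 1, 2045 is 266 days after the start; 266 ÷ 13 = 20 remainder 6. Last occurrence in the window: #21 on May 26, 2045.
Occurrences #7 through #21: 15 in total.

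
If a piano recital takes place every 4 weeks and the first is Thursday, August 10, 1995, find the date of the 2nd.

The 2nd occurrence is 1 interval after the first: 1 × 28 = 28 days after August 10, 1995.
August has 31 days — 21 days to the end of August leaves 7.
7 days into September → September 7, 1995.

September 7, 1995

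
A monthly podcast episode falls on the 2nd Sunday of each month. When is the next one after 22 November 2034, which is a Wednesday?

November 2034 starts on a Wednesday; its first Sunday is the 5th, so the 2nd Sunday is the 12th — 12 November 2034.
That is not after 22 November 2034, so look at December 2034.
December 2034 starts on a Friday; its first Sunday is the 3rd, so the 2nd Sunday is the 10th — 10 December 2034.

10 December 2034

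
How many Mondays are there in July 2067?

2067-07-01 is a Friday; the first Monday on or after it is 2067-07-04 (3 days later).
From 2067-07-04 to 2067-07-31 is 31 − 4 = 27 days.
27 ÷ 7 = 3 full weeks with remainder 6, so 3 more Mondays after the first → 4.

4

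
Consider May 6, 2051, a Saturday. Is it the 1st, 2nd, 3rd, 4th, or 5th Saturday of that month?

1st

Day 6 falls in week ⌈6/7⌉ of the month.
Days 1–7 hold the 1st Saturday, 8–14 the 2nd, 15–21 the 3rd, 22–28 the 4th, 29–31 the 5th.
6 is in the range for the 1st.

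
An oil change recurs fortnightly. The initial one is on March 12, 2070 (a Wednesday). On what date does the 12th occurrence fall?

August 13, 2070

The 12th occurrence is 11 intervals after the first: 11 × 14 = 154 days after March 12, 2070.
March has 31 days — 19 days to the end of March leaves 135.
April has 30 days (105 left).
May has 31 days (74 left).
June has 30 days (44 left).
July has 31 days (13 left).
13 days into August → August 13, 2070.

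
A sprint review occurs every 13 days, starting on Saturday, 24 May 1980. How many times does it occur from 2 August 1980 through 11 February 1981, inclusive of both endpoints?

15

Occurrences land 13·i days after 24 May 1980 for i = 0, 1, 2, …
2 August 1980 is 70 days after the start; 70 ÷ 13 = 5 remainder 5; since the remainder is 5, round up to i = 6. First occurrence in the window: #7 on 10 August 1980 (6×13 = 78 days in).
11 February 1981 is 263 days after the start; 263 ÷ 13 = 20 remainder 3. Last occurrence in the window: #21 on 8 February 1981.
Occurrences #7 through #21: 15 in total.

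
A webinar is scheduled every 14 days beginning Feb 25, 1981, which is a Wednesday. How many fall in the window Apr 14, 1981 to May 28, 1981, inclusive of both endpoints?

3

Occurrences land 14·i days after Feb 25, 1981 for i = 0, 1, 2, …
Apr 14, 1981 is 48 days after the start; 48 ÷ 14 = 3 remainder 6; since the remainder is 6, round up to i = 4. First occurrence in the window: #5 on Apr 22, 1981 (4×14 = 56 days in).
May 28, 1981 is 92 days after the start; 92 ÷ 14 = 6 remainder 8. Last occurrence in the window: #7 on May 20, 1981.
Occurrences #5 through #7: 3 in total.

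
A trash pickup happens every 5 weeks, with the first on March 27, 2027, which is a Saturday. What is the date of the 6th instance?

The 6th occurrence is 5 intervals after the first: 5 × 35 = 175 days after March 27, 2027.
March has 31 days — 4 days to the end of March leaves 171.
April has 30 days (141 left).
May has 31 days (110 left).
June has 30 days (80 left).
July has 31 days (49 left).
August has 31 days (18 left).
18 days into September → September 18, 2027.

September 18, 2027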